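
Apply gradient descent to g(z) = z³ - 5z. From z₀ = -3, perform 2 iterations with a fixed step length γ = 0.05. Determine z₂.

g′(z) = 3z² - 5
z₁ = -3 − 0.05·22 = -4.1
z₂ = -4.1 − 0.05·45.43 = -6.3715

-6.3715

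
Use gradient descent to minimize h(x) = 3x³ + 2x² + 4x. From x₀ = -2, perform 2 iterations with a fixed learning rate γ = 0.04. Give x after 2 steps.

-6.788224

h′(x) = 9x² + 4x + 4
x₁ = -2 − 0.04·32 = -3.28
x₂ = -3.28 − 0.04·87.7056 = -6.788224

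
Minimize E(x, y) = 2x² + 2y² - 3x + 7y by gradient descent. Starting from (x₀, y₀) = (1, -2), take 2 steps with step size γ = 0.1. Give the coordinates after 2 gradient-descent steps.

(0.84, -1.84)

∇E = (4x - 3, 4y + 7)
(x₁, y₁) = (1, -2) − 0.1·(1, -1) = (0.9, -1.9)
(x₂, y₂) = (0.9, -1.9) − 0.1·(0.6, -0.6) = (0.84, -1.84)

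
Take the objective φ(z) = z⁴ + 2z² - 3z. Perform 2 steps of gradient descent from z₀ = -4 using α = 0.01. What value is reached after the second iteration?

φ′(z) = 4z³ + 4z - 3
z₁ = -4 − 0.01·(-275) = -1.25
z₂ = -1.25 − 0.01·(-15.8125) = -1.091875

-1.091875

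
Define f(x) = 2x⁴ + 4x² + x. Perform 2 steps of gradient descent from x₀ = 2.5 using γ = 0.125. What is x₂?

3906.859375

f′(x) = 8x³ + 8x + 1
Step 1: f′(2.5) = 146; x₁ = 2.5 − 0.125·146 = -15.75
Step 2: f′(-15.75) = -31380.875; x₂ = -15.75 − 0.125·(-31380.875) = 3906.859375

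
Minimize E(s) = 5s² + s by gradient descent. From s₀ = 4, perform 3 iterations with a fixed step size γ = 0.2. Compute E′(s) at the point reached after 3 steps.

-41

E′(s) = 10s + 1
Step 1: E′(4) = 41; s₁ = 4 − 0.2·41 = -4.2
Step 2: E′(-4.2) = -41; s₂ = -4.2 − 0.2·(-41) = 4
Step 3: E′(4) = 41; s₃ = 4 − 0.2·41 = -4.2
E′(s) at (-4.2) = -41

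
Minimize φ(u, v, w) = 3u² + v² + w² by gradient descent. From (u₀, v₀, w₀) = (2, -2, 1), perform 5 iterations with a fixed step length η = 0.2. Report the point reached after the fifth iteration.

(-0.00064, -0.15552, 0.07776)

∇φ = (6u, 2v, 2w)
(u₁, v₁, w₁) = (2, -2, 1) − 0.2·(12, -4, 2) = (-0.4, -1.2, 0.6)
(u₂, v₂, w₂) = (-0.4, -1.2, 0.6) − 0.2·(-2.4, -2.4, 1.2) = (0.08, -0.72, 0.36)
(u₃, v₃, w₃) = (0.08, -0.72, 0.36) − 0.2·(0.48, -1.44, 0.72) = (-0.016, -0.432, 0.216)
(u₄, v₄, w₄) = (-0.016, -0.432, 0.216) − 0.2·(-0.096, -0.864, 0.432) = (0.0032, -0.2592, 0.1296)
(u₅, v₅, w₅) = (0.0032, -0.2592, 0.1296) − 0.2·(0.0192, -0.5184, 0.2592) = (-0.00064, -0.15552, 0.07776)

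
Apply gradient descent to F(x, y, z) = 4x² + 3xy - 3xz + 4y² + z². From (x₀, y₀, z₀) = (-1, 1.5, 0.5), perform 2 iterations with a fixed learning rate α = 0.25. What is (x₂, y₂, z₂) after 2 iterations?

∇F = (8x + 3y - 3z, 3x + 8y, -3x + 2z)
Step 1: at (-1, 1.5, 0.5), ∇F = (-5, 9, 4) → (-1, 1.5, 0.5) − 0.25·(-5, 9, 4) = (0.25, -0.75, -0.5)
Step 2: at (0.25, -0.75, -0.5), ∇F = (1.25, -5.25, -1.75) → (0.25, -0.75, -0.5) − 0.25·(1.25, -5.25, -1.75) = (-0.0625, 0.5625, -0.0625)

(-0.0625, 0.5625, -0.0625)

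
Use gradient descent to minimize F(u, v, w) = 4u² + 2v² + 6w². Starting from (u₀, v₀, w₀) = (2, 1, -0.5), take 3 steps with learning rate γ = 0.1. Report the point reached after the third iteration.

(0.016, 0.216, 0.004)

∇F = (8u, 4v, 12w)
(u₁, v₁, w₁) = (2, 1, -0.5) − 0.1·(16, 4, -6) = (0.4, 0.6, 0.1)
(u₂, v₂, w₂) = (0.4, 0.6, 0.1) − 0.1·(3.2, 2.4, 1.2) = (0.08, 0.36, -0.02)
(u₃, v₃, w₃) = (0.08, 0.36, -0.02) − 0.1·(0.64, 1.44, -0.24) = (0.016, 0.216, 0.004)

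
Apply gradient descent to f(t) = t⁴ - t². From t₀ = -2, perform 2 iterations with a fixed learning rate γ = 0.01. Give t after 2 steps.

f′(t) = 4t³ - 2t
t₁ = -2 − 0.01·(-28) = -1.72
t₂ = -1.72 − 0.01·(-16.913792) = -1.55086208

-1.55086208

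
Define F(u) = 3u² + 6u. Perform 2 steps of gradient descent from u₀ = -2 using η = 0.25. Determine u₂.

-1.25

F′(u) = 6u + 6
Step 1: F′(-2) = -6; u₁ = -2 − 0.25·(-6) = -0.5
Step 2: F′(-0.5) = 3; u₂ = -0.5 − 0.25·3 = -1.25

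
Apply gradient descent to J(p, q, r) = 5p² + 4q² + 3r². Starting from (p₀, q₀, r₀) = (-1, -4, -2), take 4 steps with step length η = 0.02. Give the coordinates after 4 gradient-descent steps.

∇J = (10p, 8q, 6r)
Step 1: at (-1, -4, -2), ∇J = (-10, -32, -12) → (-1, -4, -2) − 0.02·(-10, -32, -12) = (-0.8, -3.36, -1.76)
Step 2: at (-0.8, -3.36, -1.76), ∇J = (-8, -26.88, -10.56) → (-0.8, -3.36, -1.76) − 0.02·(-8, -26.88, -10.56) = (-0.64, -2.8224, -1.5488)
Step 3: at (-0.64, -2.8224, -1.5488), ∇J = (-6.4, -22.5792, -9.2928) → (-0.64, -2.8224, -1.5488) − 0.02·(-6.4, -22.5792, -9.2928) = (-0.512, -2.370816, -1.362944)
Step 4: at (-0.512, -2.370816, -1.362944), ∇J = (-5.12, -18.966528, -8.177664) → (-0.512, -2.370816, -1.362944) − 0.02·(-5.12, -18.966528, -8.177664) = (-0.4096, -1.99148544, -1.19939072)

(-0.4096, -1.99148544, -1.19939072)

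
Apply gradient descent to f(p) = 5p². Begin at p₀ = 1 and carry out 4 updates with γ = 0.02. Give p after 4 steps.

f′(p) = 10p
p₁ = 1 − 0.02·10 = 0.8
p₂ = 0.8 − 0.02·8 = 0.64
p₃ = 0.64 − 0.02·6.4 = 0.512
p₄ = 0.512 − 0.02·5.12 = 0.4096

0.4096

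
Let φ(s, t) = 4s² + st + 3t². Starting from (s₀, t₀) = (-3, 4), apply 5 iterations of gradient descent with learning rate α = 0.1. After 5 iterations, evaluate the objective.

0.0184043361

∇φ = (8s + t, s + 6t)
Step 1: at (-3, 4), ∇φ = (-20, 21) → (-3, 4) − 0.1·(-20, 21) = (-1, 1.9)
Step 2: at (-1, 1.9), ∇φ = (-6.1, 10.4) → (-1, 1.9) − 0.1·(-6.1, 10.4) = (-0.39, 0.86)
Step 3: at (-0.39, 0.86), ∇φ = (-2.26, 4.77) → (-0.39, 0.86) − 0.1·(-2.26, 4.77) = (-0.164, 0.383)
Step 4: at (-0.164, 0.383), ∇φ = (-0.929, 2.134) → (-0.164, 0.383) − 0.1·(-0.929, 2.134) = (-0.0711, 0.1696)
Step 5: at (-0.0711, 0.1696), ∇φ = (-0.3992, 0.9465) → (-0.0711, 0.1696) − 0.1·(-0.3992, 0.9465) = (-0.03118, 0.07495)
φ(-0.03118, 0.07495) = 0.0184043361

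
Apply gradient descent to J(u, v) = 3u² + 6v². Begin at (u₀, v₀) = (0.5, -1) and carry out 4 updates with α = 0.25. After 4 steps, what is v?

-16

∇J = (6u, 12v)
Step 1: at (0.5, -1), ∇J = (3, -12) → (0.5, -1) − 0.25·(3, -12) = (-0.25, 2)
Step 2: at (-0.25, 2), ∇J = (-1.5, 24) → (-0.25, 2) − 0.25·(-1.5, 24) = (0.125, -4)
Step 3: at (0.125, -4), ∇J = (0.75, -48) → (0.125, -4) − 0.25·(0.75, -48) = (-0.0625, 8)
Step 4: at (-0.0625, 8), ∇J = (-0.375, 96) → (-0.0625, 8) − 0.25·(-0.375, 96) = (0.03125, -16)
v = -16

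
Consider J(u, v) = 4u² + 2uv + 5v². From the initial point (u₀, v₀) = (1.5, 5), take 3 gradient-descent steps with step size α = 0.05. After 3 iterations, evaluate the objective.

1.530979

∇J = (8u + 2v, 2u + 10v)
(u₁, v₁) = (1.5, 5) − 0.05·(22, 53) = (0.4, 2.35)
(u₂, v₂) = (0.4, 2.35) − 0.05·(7.9, 24.3) = (0.005, 1.135)
(u₃, v₃) = (0.005, 1.135) − 0.05·(2.31, 11.36) = (-0.1105, 0.567)
J(-0.1105, 0.567) = 1.530979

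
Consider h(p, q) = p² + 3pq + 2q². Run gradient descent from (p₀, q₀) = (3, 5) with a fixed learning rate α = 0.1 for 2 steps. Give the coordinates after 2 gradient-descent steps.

∇h = (2p + 3q, 3p + 4q)
(p₁, q₁) = (3, 5) − 0.1·(21, 29) = (0.9, 2.1)
(p₂, q₂) = (0.9, 2.1) − 0.1·(8.1, 11.1) = (0.09, 0.99)

(0.09, 0.99)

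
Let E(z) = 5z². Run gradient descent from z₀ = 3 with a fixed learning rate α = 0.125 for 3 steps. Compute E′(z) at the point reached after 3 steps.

E′(z) = 10z
Step 1: E′(3) = 30; z₁ = 3 − 0.125·30 = -0.75
Step 2: E′(-0.75) = -7.5; z₂ = -0.75 − 0.125·(-7.5) = 0.1875
Step 3: E′(0.1875) = 1.875; z₃ = 0.1875 − 0.125·1.875 = -0.046875
E′(z) at (-0.046875) = -0.46875

-0.46875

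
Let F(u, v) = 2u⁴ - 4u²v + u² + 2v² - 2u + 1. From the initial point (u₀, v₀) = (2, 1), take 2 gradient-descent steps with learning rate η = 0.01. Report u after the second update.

1.3544

∇F = (8u³ - 8uv + 2u - 2, -4u² + 4v)
(u₁, v₁) = (2, 1) − 0.01·(50, -12) = (1.5, 1.12)
(u₂, v₂) = (1.5, 1.12) − 0.01·(14.56, -4.52) = (1.3544, 1.1652)
u = 1.3544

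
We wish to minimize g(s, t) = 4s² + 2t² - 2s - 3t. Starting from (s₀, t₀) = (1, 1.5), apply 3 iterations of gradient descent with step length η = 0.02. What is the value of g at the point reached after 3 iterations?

∇g = (8s - 2, 4t - 3)
Step 1: at (1, 1.5), ∇g = (6, 3) → (1, 1.5) − 0.02·(6, 3) = (0.88, 1.44)
Step 2: at (0.88, 1.44), ∇g = (5.04, 2.76) → (0.88, 1.44) − 0.02·(5.04, 2.76) = (0.7792, 1.3848)
Step 3: at (0.7792, 1.3848), ∇g = (4.2336, 2.5392) → (0.7792, 1.3848) − 0.02·(4.2336, 2.5392) = (0.694528, 1.334016)
g(0.694528, 1.334016) = 0.097569947648

0.097569947648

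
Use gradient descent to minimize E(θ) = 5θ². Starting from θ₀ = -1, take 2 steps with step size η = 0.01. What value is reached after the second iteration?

E′(θ) = 10θ
θ₁ = -1 − 0.01·(-10) = -0.9
θ₂ = -0.9 − 0.01·(-9) = -0.81

-0.81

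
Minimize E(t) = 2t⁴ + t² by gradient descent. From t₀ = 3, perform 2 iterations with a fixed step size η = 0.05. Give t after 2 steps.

205.2864

E′(t) = 8t³ + 2t
t₁ = 3 − 0.05·222 = -8.1
t₂ = -8.1 − 0.05·(-4267.728) = 205.2864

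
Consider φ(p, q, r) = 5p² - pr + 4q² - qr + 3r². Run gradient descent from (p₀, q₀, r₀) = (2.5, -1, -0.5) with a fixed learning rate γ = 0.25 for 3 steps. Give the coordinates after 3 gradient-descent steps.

∇φ = (10p - r, 8q - r, -p - q + 6r)
Step 1: at (2.5, -1, -0.5), ∇φ = (25.5, -7.5, -4.5) → (2.5, -1, -0.5) − 0.25·(25.5, -7.5, -4.5) = (-3.875, 0.875, 0.625)
Step 2: at (-3.875, 0.875, 0.625), ∇φ = (-39.375, 6.375, 6.75) → (-3.875, 0.875, 0.625) − 0.25·(-39.375, 6.375, 6.75) = (5.96875, -0.71875, -1.0625)
Step 3: at (5.96875, -0.71875, -1.0625), ∇φ = (60.75, -4.6875, -11.625) → (5.96875, -0.71875, -1.0625) − 0.25·(60.75, -4.6875, -11.625) = (-9.21875, 0.453125, 1.84375)

(-9.21875, 0.453125, 1.84375)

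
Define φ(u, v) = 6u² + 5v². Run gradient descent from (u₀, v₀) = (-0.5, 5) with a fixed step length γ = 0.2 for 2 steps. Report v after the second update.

5

∇φ = (12u, 10v)
(u₁, v₁) = (-0.5, 5) − 0.2·(-6, 50) = (0.7, -5)
(u₂, v₂) = (0.7, -5) − 0.2·(8.4, -50) = (-0.98, 5)
v = 5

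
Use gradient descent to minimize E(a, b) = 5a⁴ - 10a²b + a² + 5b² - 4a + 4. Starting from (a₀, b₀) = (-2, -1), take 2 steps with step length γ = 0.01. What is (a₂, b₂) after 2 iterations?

(0.1102976, -0.44936)

∇E = (20a³ - 20ab + 2a - 4, -10a² + 10b)
(a₁, b₁) = (-2, -1) − 0.01·(-208, -50) = (0.08, -0.5)
(a₂, b₂) = (0.08, -0.5) − 0.01·(-3.02976, -5.064) = (0.1102976, -0.44936)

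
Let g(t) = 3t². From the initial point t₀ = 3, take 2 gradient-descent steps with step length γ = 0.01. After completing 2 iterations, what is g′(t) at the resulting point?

g′(t) = 6t
Step 1: g′(3) = 18; t₁ = 3 − 0.01·18 = 2.82
Step 2: g′(2.82) = 16.92; t₂ = 2.82 − 0.01·16.92 = 2.6508
g′(t) at (2.6508) = 15.9048

15.9048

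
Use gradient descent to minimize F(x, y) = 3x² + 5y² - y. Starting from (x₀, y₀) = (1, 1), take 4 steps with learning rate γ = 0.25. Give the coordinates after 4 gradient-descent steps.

(0.0625, 4.65625)

∇F = (6x, 10y - 1)
(x₁, y₁) = (1, 1) − 0.25·(6, 9) = (-0.5, -1.25)
(x₂, y₂) = (-0.5, -1.25) − 0.25·(-3, -13.5) = (0.25, 2.125)
(x₃, y₃) = (0.25, 2.125) − 0.25·(1.5, 20.25) = (-0.125, -2.9375)
(x₄, y₄) = (-0.125, -2.9375) − 0.25·(-0.75, -30.375) = (0.0625, 4.65625)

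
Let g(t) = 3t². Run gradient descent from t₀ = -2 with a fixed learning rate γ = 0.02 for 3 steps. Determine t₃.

-1.362944

g′(t) = 6t
t₁ = -2 − 0.02·(-12) = -1.76
t₂ = -1.76 − 0.02·(-10.56) = -1.5488
t₃ = -1.5488 − 0.02·(-9.2928) = -1.362944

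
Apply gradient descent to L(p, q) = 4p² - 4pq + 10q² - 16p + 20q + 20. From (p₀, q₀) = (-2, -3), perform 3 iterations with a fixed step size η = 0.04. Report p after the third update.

0.119424

∇L = (8p - 4q - 16, -4p + 20q + 20)
Step 1: at (-2, -3), ∇L = (-20, -32) → (-2, -3) − 0.04·(-20, -32) = (-1.2, -1.72)
Step 2: at (-1.2, -1.72), ∇L = (-18.72, -9.6) → (-1.2, -1.72) − 0.04·(-18.72, -9.6) = (-0.4512, -1.336)
Step 3: at (-0.4512, -1.336), ∇L = (-14.2656, -4.9152) → (-0.4512, -1.336) − 0.04·(-14.2656, -4.9152) = (0.119424, -1.139392)
p = 0.119424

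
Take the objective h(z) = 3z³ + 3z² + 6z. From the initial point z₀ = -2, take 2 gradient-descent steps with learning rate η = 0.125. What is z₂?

-39.3828125

h′(z) = 9z² + 6z + 6
z₁ = -2 − 0.125·30 = -5.75
z₂ = -5.75 − 0.125·269.0625 = -39.3828125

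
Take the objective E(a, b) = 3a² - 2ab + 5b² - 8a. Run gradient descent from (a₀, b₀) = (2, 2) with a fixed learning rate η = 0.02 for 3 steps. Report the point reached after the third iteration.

(1.965696, 1.218688)

∇E = (6a - 2b - 8, -2a + 10b)
(a₁, b₁) = (2, 2) − 0.02·(0, 16) = (2, 1.68)
(a₂, b₂) = (2, 1.68) − 0.02·(0.64, 12.8) = (1.9872, 1.424)
(a₃, b₃) = (1.9872, 1.424) − 0.02·(1.0752, 10.2656) = (1.965696, 1.218688)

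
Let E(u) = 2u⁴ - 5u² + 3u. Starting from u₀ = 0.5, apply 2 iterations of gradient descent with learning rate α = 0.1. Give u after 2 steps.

0.7272

E′(u) = 8u³ - 10u + 3
Step 1: E′(0.5) = -1; u₁ = 0.5 − 0.1·(-1) = 0.6
Step 2: E′(0.6) = -1.272; u₂ = 0.6 − 0.1·(-1.272) = 0.7272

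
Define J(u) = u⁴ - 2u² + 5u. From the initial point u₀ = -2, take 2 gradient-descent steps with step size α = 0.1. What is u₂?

J′(u) = 4u³ - 4u + 5
Step 1: J′(-2) = -19; u₁ = -2 − 0.1·(-19) = -0.1
Step 2: J′(-0.1) = 5.396; u₂ = -0.1 − 0.1·5.396 = -0.6396

-0.6396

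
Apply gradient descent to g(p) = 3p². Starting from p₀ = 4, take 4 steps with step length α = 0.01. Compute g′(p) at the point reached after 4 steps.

18.73797504

g′(p) = 6p
Step 1: g′(4) = 24; p₁ = 4 − 0.01·24 = 3.76
Step 2: g′(3.76) = 22.56; p₂ = 3.76 − 0.01·22.56 = 3.5344
Step 3: g′(3.5344) = 21.2064; p₃ = 3.5344 − 0.01·21.2064 = 3.322336
Step 4: g′(3.322336) = 19.934016; p₄ = 3.322336 − 0.01·19.934016 = 3.12299584
g′(p) at (3.12299584) = 18.73797504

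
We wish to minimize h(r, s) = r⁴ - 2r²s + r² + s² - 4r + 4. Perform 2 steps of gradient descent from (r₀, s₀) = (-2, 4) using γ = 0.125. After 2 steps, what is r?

-1.75

∇h = (4r³ - 4rs + 2r - 4, -2r² + 2s)
(r₁, s₁) = (-2, 4) − 0.125·(-8, 0) = (-1, 4)
(r₂, s₂) = (-1, 4) − 0.125·(6, 6) = (-1.75, 3.25)
r = -1.75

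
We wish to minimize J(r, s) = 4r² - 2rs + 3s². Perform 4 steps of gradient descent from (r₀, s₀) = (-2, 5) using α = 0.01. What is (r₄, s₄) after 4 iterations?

(-1.11497936, 3.78542768)

∇J = (8r - 2s, -2r + 6s)
Step 1: at (-2, 5), ∇J = (-26, 34) → (-2, 5) − 0.01·(-26, 34) = (-1.74, 4.66)
Step 2: at (-1.74, 4.66), ∇J = (-23.24, 31.44) → (-1.74, 4.66) − 0.01·(-23.24, 31.44) = (-1.5076, 4.3456)
Step 3: at (-1.5076, 4.3456), ∇J = (-20.752, 29.0888) → (-1.5076, 4.3456) − 0.01·(-20.752, 29.0888) = (-1.30008, 4.054712)
Step 4: at (-1.30008, 4.054712), ∇J = (-18.510064, 26.928432) → (-1.30008, 4.054712) − 0.01·(-18.510064, 26.928432) = (-1.11497936, 3.78542768)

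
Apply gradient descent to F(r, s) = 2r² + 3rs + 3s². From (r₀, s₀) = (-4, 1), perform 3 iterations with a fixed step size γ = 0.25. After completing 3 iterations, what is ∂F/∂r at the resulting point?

∇F = (4r + 3s, 3r + 6s)
Step 1: at (-4, 1), ∇F = (-13, -6) → (-4, 1) − 0.25·(-13, -6) = (-0.75, 2.5)
Step 2: at (-0.75, 2.5), ∇F = (4.5, 12.75) → (-0.75, 2.5) − 0.25·(4.5, 12.75) = (-1.875, -0.6875)
Step 3: at (-1.875, -0.6875), ∇F = (-9.5625, -9.75) → (-1.875, -0.6875) − 0.25·(-9.5625, -9.75) = (0.515625, 1.75)
∂F/∂r at (0.515625, 1.75) = 7.3125

7.3125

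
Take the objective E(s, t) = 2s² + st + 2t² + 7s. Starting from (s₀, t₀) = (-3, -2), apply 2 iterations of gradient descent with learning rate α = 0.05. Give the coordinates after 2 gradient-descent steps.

(-2.3975, -1.0275)

∇E = (4s + t + 7, s + 4t)
(s₁, t₁) = (-3, -2) − 0.05·(-7, -11) = (-2.65, -1.45)
(s₂, t₂) = (-2.65, -1.45) − 0.05·(-5.05, -8.45) = (-2.3975, -1.0275)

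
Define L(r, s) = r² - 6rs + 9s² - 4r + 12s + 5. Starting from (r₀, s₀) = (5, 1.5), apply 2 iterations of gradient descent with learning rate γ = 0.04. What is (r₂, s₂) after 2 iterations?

(5.144, 1.068)

∇L = (2r - 6s - 4, -6r + 18s + 12)
(r₁, s₁) = (5, 1.5) − 0.04·(-3, 9) = (5.12, 1.14)
(r₂, s₂) = (5.12, 1.14) − 0.04·(-0.6, 1.8) = (5.144, 1.068)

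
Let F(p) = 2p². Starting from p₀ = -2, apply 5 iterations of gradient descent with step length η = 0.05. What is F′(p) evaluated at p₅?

F′(p) = 4p
Step 1: F′(-2) = -8; p₁ = -2 − 0.05·(-8) = -1.6
Step 2: F′(-1.6) = -6.4; p₂ = -1.6 − 0.05·(-6.4) = -1.28
Step 3: F′(-1.28) = -5.12; p₃ = -1.28 − 0.05·(-5.12) = -1.024
Step 4: F′(-1.024) = -4.096; p₄ = -1.024 − 0.05·(-4.096) = -0.8192
Step 5: F′(-0.8192) = -3.2768; p₅ = -0.8192 − 0.05·(-3.2768) = -0.65536
F′(p) at (-0.65536) = -2.62144

-2.62144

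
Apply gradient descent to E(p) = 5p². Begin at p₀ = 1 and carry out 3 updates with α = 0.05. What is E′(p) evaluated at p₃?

1.25

E′(p) = 10p
Step 1: E′(1) = 10; p₁ = 1 − 0.05·10 = 0.5
Step 2: E′(0.5) = 5; p₂ = 0.5 − 0.05·5 = 0.25
Step 3: E′(0.25) = 2.5; p₃ = 0.25 − 0.05·2.5 = 0.125
E′(p) at (0.125) = 1.25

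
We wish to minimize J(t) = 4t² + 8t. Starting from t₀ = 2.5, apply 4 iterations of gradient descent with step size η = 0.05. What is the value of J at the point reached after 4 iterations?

-3.17698816

J′(t) = 8t + 8
Step 1: J′(2.5) = 28; t₁ = 2.5 − 0.05·28 = 1.1
Step 2: J′(1.1) = 16.8; t₂ = 1.1 − 0.05·16.8 = 0.26
Step 3: J′(0.26) = 10.08; t₃ = 0.26 − 0.05·10.08 = -0.244
Step 4: J′(-0.244) = 6.048; t₄ = -0.244 − 0.05·6.048 = -0.5464
J(-0.5464) = -3.17698816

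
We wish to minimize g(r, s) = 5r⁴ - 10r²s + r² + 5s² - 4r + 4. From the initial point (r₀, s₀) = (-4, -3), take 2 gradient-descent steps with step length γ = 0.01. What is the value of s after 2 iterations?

∇g = (20r³ - 20rs + 2r - 4, -10r² + 10s)
(r₁, s₁) = (-4, -3) − 0.01·(-1532, -190) = (11.32, -1.1)
(r₂, s₂) = (11.32, -1.1) − 0.01·(29279.11936, -1292.424) = (-281.4711936, 11.82424)
s = 11.82424

11.82424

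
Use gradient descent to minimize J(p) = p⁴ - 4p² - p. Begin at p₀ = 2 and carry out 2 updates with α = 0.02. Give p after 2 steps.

1.59896

J′(p) = 4p³ - 8p - 1
Step 1: J′(2) = 15; p₁ = 2 − 0.02·15 = 1.7
Step 2: J′(1.7) = 5.052; p₂ = 1.7 − 0.02·5.052 = 1.59896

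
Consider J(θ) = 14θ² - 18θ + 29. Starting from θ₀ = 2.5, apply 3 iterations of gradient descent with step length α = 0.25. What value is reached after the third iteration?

-400.5

J′(θ) = 28θ - 18
θ₁ = 2.5 − 0.25·52 = -10.5
θ₂ = -10.5 − 0.25·(-312) = 67.5
θ₃ = 67.5 − 0.25·1872 = -400.5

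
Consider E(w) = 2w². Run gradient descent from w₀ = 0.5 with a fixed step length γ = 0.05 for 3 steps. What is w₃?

0.256

E′(w) = 4w
Step 1: E′(0.5) = 2; w₁ = 0.5 − 0.05·2 = 0.4
Step 2: E′(0.4) = 1.6; w₂ = 0.4 − 0.05·1.6 = 0.32
Step 3: E′(0.32) = 1.28; w₃ = 0.32 − 0.05·1.28 = 0.256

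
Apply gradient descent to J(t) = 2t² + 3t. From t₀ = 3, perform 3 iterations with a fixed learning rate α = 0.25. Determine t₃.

J′(t) = 4t + 3
Step 1: J′(3) = 15; t₁ = 3 − 0.25·15 = -0.75
Step 2: J′(-0.75) = 0; t₂ = -0.75 − 0.25·0 = -0.75
Step 3: J′(-0.75) = 0; t₃ = -0.75 − 0.25·0 = -0.75

-0.75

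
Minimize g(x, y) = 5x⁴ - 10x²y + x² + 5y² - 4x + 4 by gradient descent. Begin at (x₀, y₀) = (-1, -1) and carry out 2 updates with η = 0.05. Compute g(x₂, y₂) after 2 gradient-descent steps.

∇g = (20x³ - 20xy + 2x - 4, -10x² + 10y)
(x₁, y₁) = (-1, -1) − 0.05·(-46, -20) = (1.3, 0)
(x₂, y₂) = (1.3, 0) − 0.05·(42.54, -16.9) = (-0.827, 0.845)
g(-0.827, 0.845) = 8.121648335205

8.121648335205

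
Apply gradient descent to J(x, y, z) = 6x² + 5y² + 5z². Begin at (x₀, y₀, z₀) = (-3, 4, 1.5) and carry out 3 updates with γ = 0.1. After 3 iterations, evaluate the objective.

0.003456

∇J = (12x, 10y, 10z)
Step 1: at (-3, 4, 1.5), ∇J = (-36, 40, 15) → (-3, 4, 1.5) − 0.1·(-36, 40, 15) = (0.6, 0, 0)
Step 2: at (0.6, 0, 0), ∇J = (7.2, 0, 0) → (0.6, 0, 0) − 0.1·(7.2, 0, 0) = (-0.12, 0, 0)
Step 3: at (-0.12, 0, 0), ∇J = (-1.44, 0, 0) → (-0.12, 0, 0) − 0.1·(-1.44, 0, 0) = (0.024, 0, 0)
J(0.024, 0, 0) = 0.003456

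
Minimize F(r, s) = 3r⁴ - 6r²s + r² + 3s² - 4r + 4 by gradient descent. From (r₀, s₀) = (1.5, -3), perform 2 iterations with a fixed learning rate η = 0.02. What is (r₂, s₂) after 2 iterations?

∇F = (12r³ - 12rs + 2r - 4, -6r² + 6s)
(r₁, s₁) = (1.5, -3) − 0.02·(93.5, -31.5) = (-0.37, -2.37)
(r₂, s₂) = (-0.37, -2.37) − 0.02·(-15.870636, -15.0414) = (-0.05258728, -2.069172)

(-0.05258728, -2.069172)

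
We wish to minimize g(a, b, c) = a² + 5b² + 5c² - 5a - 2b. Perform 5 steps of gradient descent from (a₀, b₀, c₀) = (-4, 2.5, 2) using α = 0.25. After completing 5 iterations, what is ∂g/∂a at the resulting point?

∇g = (2a - 5, 10b - 2, 10c)
(a₁, b₁, c₁) = (-4, 2.5, 2) − 0.25·(-13, 23, 20) = (-0.75, -3.25, -3)
(a₂, b₂, c₂) = (-0.75, -3.25, -3) − 0.25·(-6.5, -34.5, -30) = (0.875, 5.375, 4.5)
(a₃, b₃, c₃) = (0.875, 5.375, 4.5) − 0.25·(-3.25, 51.75, 45) = (1.6875, -7.5625, -6.75)
(a₄, b₄, c₄) = (1.6875, -7.5625, -6.75) − 0.25·(-1.625, -77.625, -67.5) = (2.09375, 11.84375, 10.125)
(a₅, b₅, c₅) = (2.09375, 11.84375, 10.125) − 0.25·(-0.8125, 116.4375, 101.25) = (2.296875, -17.265625, -15.1875)
∂g/∂a at (2.296875, -17.265625, -15.1875) = -0.40625

-0.40625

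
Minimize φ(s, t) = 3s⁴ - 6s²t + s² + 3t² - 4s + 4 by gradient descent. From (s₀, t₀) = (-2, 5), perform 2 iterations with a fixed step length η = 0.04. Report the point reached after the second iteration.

(0.53120512, 5.290304)

∇φ = (12s³ - 12st + 2s - 4, -6s² + 6t)
Step 1: at (-2, 5), ∇φ = (16, 6) → (-2, 5) − 0.04·(16, 6) = (-2.64, 4.76)
Step 2: at (-2.64, 4.76), ∇φ = (-79.280128, -13.2576) → (-2.64, 4.76) − 0.04·(-79.280128, -13.2576) = (0.53120512, 5.290304)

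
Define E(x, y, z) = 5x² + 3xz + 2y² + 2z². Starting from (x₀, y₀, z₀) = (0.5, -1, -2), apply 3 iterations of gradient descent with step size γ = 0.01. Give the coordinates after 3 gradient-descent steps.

(0.521532, -0.884736, -1.8134955)

∇E = (10x + 3z, 4y, 3x + 4z)
Step 1: at (0.5, -1, -2), ∇E = (-1, -4, -6.5) → (0.5, -1, -2) − 0.01·(-1, -4, -6.5) = (0.51, -0.96, -1.935)
Step 2: at (0.51, -0.96, -1.935), ∇E = (-0.705, -3.84, -6.21) → (0.51, -0.96, -1.935) − 0.01·(-0.705, -3.84, -6.21) = (0.51705, -0.9216, -1.8729)
Step 3: at (0.51705, -0.9216, -1.8729), ∇E = (-0.4482, -3.6864, -5.94045) → (0.51705, -0.9216, -1.8729) − 0.01·(-0.4482, -3.6864, -5.94045) = (0.521532, -0.884736, -1.8134955)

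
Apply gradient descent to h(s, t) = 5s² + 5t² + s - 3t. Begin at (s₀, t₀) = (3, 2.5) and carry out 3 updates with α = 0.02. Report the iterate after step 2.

(1.884, 1.708)

∇h = (10s + 1, 10t - 3)
Step 1: at (3, 2.5), ∇h = (31, 22) → (3, 2.5) − 0.02·(31, 22) = (2.38, 2.06)
Step 2: at (2.38, 2.06), ∇h = (24.8, 17.6) → (2.38, 2.06) − 0.02·(24.8, 17.6) = (1.884, 1.708)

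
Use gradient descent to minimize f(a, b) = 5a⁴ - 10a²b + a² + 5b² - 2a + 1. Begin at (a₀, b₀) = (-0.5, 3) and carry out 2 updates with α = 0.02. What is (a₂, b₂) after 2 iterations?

(-1.4924804, 2.15602)

∇f = (20a³ - 20ab + 2a - 2, -10a² + 10b)
(a₁, b₁) = (-0.5, 3) − 0.02·(24.5, 27.5) = (-0.99, 2.45)
(a₂, b₂) = (-0.99, 2.45) − 0.02·(25.12402, 14.699) = (-1.4924804, 2.15602)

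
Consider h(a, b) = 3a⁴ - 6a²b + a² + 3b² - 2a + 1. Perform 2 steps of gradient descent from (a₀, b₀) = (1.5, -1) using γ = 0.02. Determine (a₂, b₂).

(0.28506616, -0.525268)

∇h = (12a³ - 12ab + 2a - 2, -6a² + 6b)
Step 1: at (1.5, -1), ∇h = (59.5, -19.5) → (1.5, -1) − 0.02·(59.5, -19.5) = (0.31, -0.61)
Step 2: at (0.31, -0.61), ∇h = (1.246692, -4.2366) → (0.31, -0.61) − 0.02·(1.246692, -4.2366) = (0.28506616, -0.525268)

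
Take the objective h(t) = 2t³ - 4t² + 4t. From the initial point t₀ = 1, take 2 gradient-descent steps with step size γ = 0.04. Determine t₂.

0.851264

h′(t) = 6t² - 8t + 4
t₁ = 1 − 0.04·2 = 0.92
t₂ = 0.92 − 0.04·1.7184 = 0.851264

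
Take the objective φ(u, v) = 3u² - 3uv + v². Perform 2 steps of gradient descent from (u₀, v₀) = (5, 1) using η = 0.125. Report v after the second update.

2.578125

∇φ = (6u - 3v, -3u + 2v)
Step 1: at (5, 1), ∇φ = (27, -13) → (5, 1) − 0.125·(27, -13) = (1.625, 2.625)
Step 2: at (1.625, 2.625), ∇φ = (1.875, 0.375) → (1.625, 2.625) − 0.125·(1.875, 0.375) = (1.390625, 2.578125)
v = 2.578125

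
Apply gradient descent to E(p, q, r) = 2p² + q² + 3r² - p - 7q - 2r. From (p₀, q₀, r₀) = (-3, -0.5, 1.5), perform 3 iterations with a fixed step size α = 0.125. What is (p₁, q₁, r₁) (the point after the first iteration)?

∇E = (4p - 1, 2q - 7, 6r - 2)
Step 1: at (-3, -0.5, 1.5), ∇E = (-13, -8, 7) → (-3, -0.5, 1.5) − 0.125·(-13, -8, 7) = (-1.375, 0.5, 0.625)

(-1.375, 0.5, 0.625)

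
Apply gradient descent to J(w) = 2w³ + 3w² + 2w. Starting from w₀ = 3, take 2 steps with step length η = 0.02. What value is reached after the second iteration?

J′(w) = 6w² + 6w + 2
Step 1: J′(3) = 74; w₁ = 3 − 0.02·74 = 1.52
Step 2: J′(1.52) = 24.9824; w₂ = 1.52 − 0.02·24.9824 = 1.020352

1.020352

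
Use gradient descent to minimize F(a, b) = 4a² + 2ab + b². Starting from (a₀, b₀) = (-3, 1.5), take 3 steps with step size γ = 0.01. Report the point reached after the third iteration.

∇F = (8a + 2b, 2a + 2b)
(a₁, b₁) = (-3, 1.5) − 0.01·(-21, -3) = (-2.79, 1.53)
(a₂, b₂) = (-2.79, 1.53) − 0.01·(-19.26, -2.52) = (-2.5974, 1.5552)
(a₃, b₃) = (-2.5974, 1.5552) − 0.01·(-17.6688, -2.0844) = (-2.420712, 1.576044)

(-2.420712, 1.576044)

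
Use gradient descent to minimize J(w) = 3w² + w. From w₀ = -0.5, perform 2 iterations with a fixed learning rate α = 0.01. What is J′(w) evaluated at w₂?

-1.7672

J′(w) = 6w + 1
w₁ = -0.5 − 0.01·(-2) = -0.48
w₂ = -0.48 − 0.01·(-1.88) = -0.4612
J′(w) at (-0.4612) = -1.7672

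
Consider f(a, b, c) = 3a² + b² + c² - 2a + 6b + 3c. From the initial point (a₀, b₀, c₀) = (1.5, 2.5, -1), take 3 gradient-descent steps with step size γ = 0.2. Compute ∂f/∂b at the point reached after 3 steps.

2.376

∇f = (6a - 2, 2b + 6, 2c + 3)
(a₁, b₁, c₁) = (1.5, 2.5, -1) − 0.2·(7, 11, 1) = (0.1, 0.3, -1.2)
(a₂, b₂, c₂) = (0.1, 0.3, -1.2) − 0.2·(-1.4, 6.6, 0.6) = (0.38, -1.02, -1.32)
(a₃, b₃, c₃) = (0.38, -1.02, -1.32) − 0.2·(0.28, 3.96, 0.36) = (0.324, -1.812, -1.392)
∂f/∂b at (0.324, -1.812, -1.392) = 2.376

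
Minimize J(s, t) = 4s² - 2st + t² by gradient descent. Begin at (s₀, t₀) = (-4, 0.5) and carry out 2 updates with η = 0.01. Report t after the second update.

∇J = (8s - 2t, -2s + 2t)
(s₁, t₁) = (-4, 0.5) − 0.01·(-33, 9) = (-3.67, 0.41)
(s₂, t₂) = (-3.67, 0.41) − 0.01·(-30.18, 8.16) = (-3.3682, 0.3284)
t = 0.3284

0.3284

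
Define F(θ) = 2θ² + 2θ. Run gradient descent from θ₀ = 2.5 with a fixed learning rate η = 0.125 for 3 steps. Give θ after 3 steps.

-0.125

F′(θ) = 4θ + 2
Step 1: F′(2.5) = 12; θ₁ = 2.5 − 0.125·12 = 1
Step 2: F′(1) = 6; θ₂ = 1 − 0.125·6 = 0.25
Step 3: F′(0.25) = 3; θ₃ = 0.25 − 0.125·3 = -0.125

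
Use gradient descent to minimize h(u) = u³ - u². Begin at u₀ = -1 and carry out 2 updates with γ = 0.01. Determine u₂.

h′(u) = 3u² - 2u
Step 1: h′(-1) = 5; u₁ = -1 − 0.01·5 = -1.05
Step 2: h′(-1.05) = 5.4075; u₂ = -1.05 − 0.01·5.4075 = -1.104075

-1.104075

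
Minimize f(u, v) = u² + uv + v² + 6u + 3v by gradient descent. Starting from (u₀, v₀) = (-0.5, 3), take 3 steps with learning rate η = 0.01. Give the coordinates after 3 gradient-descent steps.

∇f = (2u + v + 6, u + 2v + 3)
Step 1: at (-0.5, 3), ∇f = (8, 8.5) → (-0.5, 3) − 0.01·(8, 8.5) = (-0.58, 2.915)
Step 2: at (-0.58, 2.915), ∇f = (7.755, 8.25) → (-0.58, 2.915) − 0.01·(7.755, 8.25) = (-0.65755, 2.8325)
Step 3: at (-0.65755, 2.8325), ∇f = (7.5174, 8.00745) → (-0.65755, 2.8325) − 0.01·(7.5174, 8.00745) = (-0.732724, 2.7524255)

(-0.732724, 2.7524255)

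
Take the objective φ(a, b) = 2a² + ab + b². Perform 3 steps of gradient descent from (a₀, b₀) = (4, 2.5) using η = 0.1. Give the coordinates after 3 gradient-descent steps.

∇φ = (4a + b, a + 2b)
(a₁, b₁) = (4, 2.5) − 0.1·(18.5, 9) = (2.15, 1.6)
(a₂, b₂) = (2.15, 1.6) − 0.1·(10.2, 5.35) = (1.13, 1.065)
(a₃, b₃) = (1.13, 1.065) − 0.1·(5.585, 3.26) = (0.5715, 0.739)

(0.5715, 0.739)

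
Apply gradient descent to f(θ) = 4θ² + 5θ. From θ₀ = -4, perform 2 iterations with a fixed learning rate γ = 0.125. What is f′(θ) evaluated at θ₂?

f′(θ) = 8θ + 5
θ₁ = -4 − 0.125·(-27) = -0.625
θ₂ = -0.625 − 0.125·0 = -0.625
f′(θ) at (-0.625) = 0

0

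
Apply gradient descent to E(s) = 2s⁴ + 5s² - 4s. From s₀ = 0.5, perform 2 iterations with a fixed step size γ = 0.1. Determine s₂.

0.3784

E′(s) = 8s³ + 10s - 4
Step 1: E′(0.5) = 2; s₁ = 0.5 − 0.1·2 = 0.3
Step 2: E′(0.3) = -0.784; s₂ = 0.3 − 0.1·(-0.784) = 0.3784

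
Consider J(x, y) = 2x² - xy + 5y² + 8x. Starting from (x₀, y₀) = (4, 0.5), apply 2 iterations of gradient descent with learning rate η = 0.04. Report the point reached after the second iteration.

(2.2688, 0.3984)

∇J = (4x - y + 8, -x + 10y)
Step 1: at (4, 0.5), ∇J = (23.5, 1) → (4, 0.5) − 0.04·(23.5, 1) = (3.06, 0.46)
Step 2: at (3.06, 0.46), ∇J = (19.78, 1.54) → (3.06, 0.46) − 0.04·(19.78, 1.54) = (2.2688, 0.3984)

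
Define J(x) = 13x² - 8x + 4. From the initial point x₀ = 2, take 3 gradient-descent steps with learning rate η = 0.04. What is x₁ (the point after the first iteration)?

0.24

J′(x) = 26x - 8
Step 1: J′(2) = 44; x₁ = 2 − 0.04·44 = 0.24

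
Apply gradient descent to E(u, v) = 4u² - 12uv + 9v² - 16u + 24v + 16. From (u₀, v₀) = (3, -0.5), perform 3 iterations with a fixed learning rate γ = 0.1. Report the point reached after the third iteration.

(0.256, 3.616)

∇E = (8u - 12v - 16, -12u + 18v + 24)
(u₁, v₁) = (3, -0.5) − 0.1·(14, -21) = (1.6, 1.6)
(u₂, v₂) = (1.6, 1.6) − 0.1·(-22.4, 33.6) = (3.84, -1.76)
(u₃, v₃) = (3.84, -1.76) − 0.1·(35.84, -53.76) = (0.256, 3.616)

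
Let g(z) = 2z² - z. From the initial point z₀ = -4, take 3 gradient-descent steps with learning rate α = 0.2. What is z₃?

0.216

g′(z) = 4z - 1
z₁ = -4 − 0.2·(-17) = -0.6
z₂ = -0.6 − 0.2·(-3.4) = 0.08
z₃ = 0.08 − 0.2·(-0.68) = 0.216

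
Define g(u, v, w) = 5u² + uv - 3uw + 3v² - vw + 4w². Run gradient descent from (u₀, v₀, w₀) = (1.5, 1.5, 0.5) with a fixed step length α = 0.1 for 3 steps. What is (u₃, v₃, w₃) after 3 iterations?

∇g = (10u + v - 3w, u + 6v - w, -3u - v + 8w)
Step 1: at (1.5, 1.5, 0.5), ∇g = (15, 10, -2) → (1.5, 1.5, 0.5) − 0.1·(15, 10, -2) = (0, 0.5, 0.7)
Step 2: at (0, 0.5, 0.7), ∇g = (-1.6, 2.3, 5.1) → (0, 0.5, 0.7) − 0.1·(-1.6, 2.3, 5.1) = (0.16, 0.27, 0.19)
Step 3: at (0.16, 0.27, 0.19), ∇g = (1.3, 1.59, 0.77) → (0.16, 0.27, 0.19) − 0.1·(1.3, 1.59, 0.77) = (0.03, 0.111, 0.113)

(0.03, 0.111, 0.113)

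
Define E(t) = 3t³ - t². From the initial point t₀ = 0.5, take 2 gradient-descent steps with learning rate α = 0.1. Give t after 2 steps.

0.3234375

E′(t) = 9t² - 2t
Step 1: E′(0.5) = 1.25; t₁ = 0.5 − 0.1·1.25 = 0.375
Step 2: E′(0.375) = 0.515625; t₂ = 0.375 − 0.1·0.515625 = 0.3234375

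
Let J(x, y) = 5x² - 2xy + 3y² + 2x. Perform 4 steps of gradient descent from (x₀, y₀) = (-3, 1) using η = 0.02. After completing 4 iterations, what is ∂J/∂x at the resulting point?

-11.34183936

∇J = (10x - 2y + 2, -2x + 6y)
(x₁, y₁) = (-3, 1) − 0.02·(-30, 12) = (-2.4, 0.76)
(x₂, y₂) = (-2.4, 0.76) − 0.02·(-23.52, 9.36) = (-1.9296, 0.5728)
(x₃, y₃) = (-1.9296, 0.5728) − 0.02·(-18.4416, 7.296) = (-1.560768, 0.42688)
(x₄, y₄) = (-1.560768, 0.42688) − 0.02·(-14.46144, 5.682816) = (-1.2715392, 0.31322368)
∂J/∂x at (-1.2715392, 0.31322368) = -11.34183936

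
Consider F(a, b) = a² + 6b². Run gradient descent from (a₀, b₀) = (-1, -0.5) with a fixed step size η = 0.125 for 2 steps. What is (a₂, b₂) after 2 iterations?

(-0.5625, -0.125)

∇F = (2a, 12b)
(a₁, b₁) = (-1, -0.5) − 0.125·(-2, -6) = (-0.75, 0.25)
(a₂, b₂) = (-0.75, 0.25) − 0.125·(-1.5, 3) = (-0.5625, -0.125)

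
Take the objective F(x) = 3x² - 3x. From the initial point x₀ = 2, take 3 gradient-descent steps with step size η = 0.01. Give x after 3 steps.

F′(x) = 6x - 3
x₁ = 2 − 0.01·9 = 1.91
x₂ = 1.91 − 0.01·8.46 = 1.8254
x₃ = 1.8254 − 0.01·7.9524 = 1.745876

1.745876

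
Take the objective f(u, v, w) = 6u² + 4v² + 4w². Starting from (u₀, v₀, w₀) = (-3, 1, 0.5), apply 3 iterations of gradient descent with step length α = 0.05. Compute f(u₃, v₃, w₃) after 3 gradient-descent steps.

0.454464

∇f = (12u, 8v, 8w)
Step 1: at (-3, 1, 0.5), ∇f = (-36, 8, 4) → (-3, 1, 0.5) − 0.05·(-36, 8, 4) = (-1.2, 0.6, 0.3)
Step 2: at (-1.2, 0.6, 0.3), ∇f = (-14.4, 4.8, 2.4) → (-1.2, 0.6, 0.3) − 0.05·(-14.4, 4.8, 2.4) = (-0.48, 0.36, 0.18)
Step 3: at (-0.48, 0.36, 0.18), ∇f = (-5.76, 2.88, 1.44) → (-0.48, 0.36, 0.18) − 0.05·(-5.76, 2.88, 1.44) = (-0.192, 0.216, 0.108)
f(-0.192, 0.216, 0.108) = 0.454464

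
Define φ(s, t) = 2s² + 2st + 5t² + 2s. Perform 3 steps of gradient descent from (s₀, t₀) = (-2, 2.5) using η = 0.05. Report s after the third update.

∇φ = (4s + 2t + 2, 2s + 10t)
(s₁, t₁) = (-2, 2.5) − 0.05·(-1, 21) = (-1.95, 1.45)
(s₂, t₂) = (-1.95, 1.45) − 0.05·(-2.9, 10.6) = (-1.805, 0.92)
(s₃, t₃) = (-1.805, 0.92) − 0.05·(-3.38, 5.59) = (-1.636, 0.6405)
s = -1.636

-1.636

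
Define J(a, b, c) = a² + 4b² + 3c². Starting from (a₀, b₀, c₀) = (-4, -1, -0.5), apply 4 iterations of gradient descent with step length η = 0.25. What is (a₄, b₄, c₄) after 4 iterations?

(-0.25, -1, -0.03125)

∇J = (2a, 8b, 6c)
Step 1: at (-4, -1, -0.5), ∇J = (-8, -8, -3) → (-4, -1, -0.5) − 0.25·(-8, -8, -3) = (-2, 1, 0.25)
Step 2: at (-2, 1, 0.25), ∇J = (-4, 8, 1.5) → (-2, 1, 0.25) − 0.25·(-4, 8, 1.5) = (-1, -1, -0.125)
Step 3: at (-1, -1, -0.125), ∇J = (-2, -8, -0.75) → (-1, -1, -0.125) − 0.25·(-2, -8, -0.75) = (-0.5, 1, 0.0625)
Step 4: at (-0.5, 1, 0.0625), ∇J = (-1, 8, 0.375) → (-0.5, 1, 0.0625) − 0.25·(-1, 8, 0.375) = (-0.25, -1, -0.03125)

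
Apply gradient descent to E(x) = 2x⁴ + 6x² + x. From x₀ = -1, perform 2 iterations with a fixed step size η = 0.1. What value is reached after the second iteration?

-0.8632

E′(x) = 8x³ + 12x + 1
x₁ = -1 − 0.1·(-19) = 0.9
x₂ = 0.9 − 0.1·17.632 = -0.8632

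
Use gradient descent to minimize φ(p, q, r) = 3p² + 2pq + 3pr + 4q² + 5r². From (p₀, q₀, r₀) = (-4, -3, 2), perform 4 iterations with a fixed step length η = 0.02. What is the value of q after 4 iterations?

∇φ = (6p + 2q + 3r, 2p + 8q, 3p + 10r)
Step 1: at (-4, -3, 2), ∇φ = (-24, -32, 8) → (-4, -3, 2) − 0.02·(-24, -32, 8) = (-3.52, -2.36, 1.84)
Step 2: at (-3.52, -2.36, 1.84), ∇φ = (-20.32, -25.92, 7.84) → (-3.52, -2.36, 1.84) − 0.02·(-20.32, -25.92, 7.84) = (-3.1136, -1.8416, 1.6832)
Step 3: at (-3.1136, -1.8416, 1.6832), ∇φ = (-17.3152, -20.96, 7.4912) → (-3.1136, -1.8416, 1.6832) − 0.02·(-17.3152, -20.96, 7.4912) = (-2.767296, -1.4224, 1.533376)
Step 4: at (-2.767296, -1.4224, 1.533376), ∇φ = (-14.848448, -16.913792, 7.031872) → (-2.767296, -1.4224, 1.533376) − 0.02·(-14.848448, -16.913792, 7.031872) = (-2.47032704, -1.08412416, 1.39273856)
q = -1.08412416

-1.08412416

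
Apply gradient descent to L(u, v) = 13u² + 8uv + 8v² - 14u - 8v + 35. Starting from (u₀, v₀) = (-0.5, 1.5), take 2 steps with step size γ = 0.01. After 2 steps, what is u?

-0.2294

∇L = (26u + 8v - 14, 8u + 16v - 8)
Step 1: at (-0.5, 1.5), ∇L = (-15, 12) → (-0.5, 1.5) − 0.01·(-15, 12) = (-0.35, 1.38)
Step 2: at (-0.35, 1.38), ∇L = (-12.06, 11.28) → (-0.35, 1.38) − 0.01·(-12.06, 11.28) = (-0.2294, 1.2672)
u = -0.2294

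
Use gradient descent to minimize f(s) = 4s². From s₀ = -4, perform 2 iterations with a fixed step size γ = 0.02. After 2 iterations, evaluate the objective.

31.86376704

f′(s) = 8s
Step 1: f′(-4) = -32; s₁ = -4 − 0.02·(-32) = -3.36
Step 2: f′(-3.36) = -26.88; s₂ = -3.36 − 0.02·(-26.88) = -2.8224
f(-2.8224) = 31.86376704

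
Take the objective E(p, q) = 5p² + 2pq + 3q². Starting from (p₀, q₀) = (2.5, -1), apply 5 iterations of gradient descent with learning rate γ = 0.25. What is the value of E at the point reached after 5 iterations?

4225.8359375

∇E = (10p + 2q, 2p + 6q)
(p₁, q₁) = (2.5, -1) − 0.25·(23, -1) = (-3.25, -0.75)
(p₂, q₂) = (-3.25, -0.75) − 0.25·(-34, -11) = (5.25, 2)
(p₃, q₃) = (5.25, 2) − 0.25·(56.5, 22.5) = (-8.875, -3.625)
(p₄, q₄) = (-8.875, -3.625) − 0.25·(-96, -39.5) = (15.125, 6.25)
(p₅, q₅) = (15.125, 6.25) − 0.25·(163.75, 67.75) = (-25.8125, -10.6875)
E(-25.8125, -10.6875) = 4225.8359375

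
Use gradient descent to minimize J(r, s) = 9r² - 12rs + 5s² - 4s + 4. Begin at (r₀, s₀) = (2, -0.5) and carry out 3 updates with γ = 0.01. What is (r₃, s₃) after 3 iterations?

∇J = (18r - 12s, -12r + 10s - 4)
(r₁, s₁) = (2, -0.5) − 0.01·(42, -33) = (1.58, -0.17)
(r₂, s₂) = (1.58, -0.17) − 0.01·(30.48, -24.66) = (1.2752, 0.0766)
(r₃, s₃) = (1.2752, 0.0766) − 0.01·(22.0344, -18.5364) = (1.054856, 0.261964)

(1.054856, 0.261964)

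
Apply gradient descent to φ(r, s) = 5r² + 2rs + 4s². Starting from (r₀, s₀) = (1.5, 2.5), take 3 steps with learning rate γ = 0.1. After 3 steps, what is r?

∇φ = (10r + 2s, 2r + 8s)
(r₁, s₁) = (1.5, 2.5) − 0.1·(20, 23) = (-0.5, 0.2)
(r₂, s₂) = (-0.5, 0.2) − 0.1·(-4.6, 0.6) = (-0.04, 0.14)
(r₃, s₃) = (-0.04, 0.14) − 0.1·(-0.12, 1.04) = (-0.028, 0.036)
r = -0.028

-0.028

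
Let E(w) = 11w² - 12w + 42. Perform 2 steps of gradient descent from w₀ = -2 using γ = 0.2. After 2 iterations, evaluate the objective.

9563.1584

E′(w) = 22w - 12
w₁ = -2 − 0.2·(-56) = 9.2
w₂ = 9.2 − 0.2·190.4 = -28.88
E(-28.88) = 9563.1584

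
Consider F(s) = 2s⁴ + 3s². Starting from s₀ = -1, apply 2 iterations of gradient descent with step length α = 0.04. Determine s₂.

-0.30714112

F′(s) = 8s³ + 6s
s₁ = -1 − 0.04·(-14) = -0.44
s₂ = -0.44 − 0.04·(-3.321472) = -0.30714112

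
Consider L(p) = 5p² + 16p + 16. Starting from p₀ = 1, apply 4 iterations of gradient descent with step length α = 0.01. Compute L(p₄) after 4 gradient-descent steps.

L′(p) = 10p + 16
p₁ = 1 − 0.01·26 = 0.74
p₂ = 0.74 − 0.01·23.4 = 0.506
p₃ = 0.506 − 0.01·21.06 = 0.2954
p₄ = 0.2954 − 0.01·18.954 = 0.10586
L(0.10586) = 17.749791698

17.749791698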